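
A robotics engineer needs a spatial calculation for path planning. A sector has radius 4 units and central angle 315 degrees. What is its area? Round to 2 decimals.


Shape: circular sector
Radius r = 4 units, Angle = 315 degrees
Formula: A = (angle/360) * pi * r^2
r^2 = 16
Fraction of circle = 315/360
A = (315/360) * pi * 16
A = 14 * pi
A = 43.98
43.98 units^2


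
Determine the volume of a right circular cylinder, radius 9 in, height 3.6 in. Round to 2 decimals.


Shape: cylinder
Radius r = 9 in, Height h = 3.6 in
Formula: V = pi * r^2 * h
r^2 = 81
V = pi * 81 * 3.6
V = 291.6 * pi
V = 916.09
916.09 in^3


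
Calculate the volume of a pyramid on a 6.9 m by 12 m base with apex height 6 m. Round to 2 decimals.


Shape: rectangular pyramid
Base: 6.9 m x 12 m, Height h = 6 m
Formula: V = (1/3) * base_area * h
base_area = 6.9 * 12 = 82.8
base_area * h = 82.8 * 6 = 496.8
V = 496.8 / 3
V = 165.6
165.6 m^3


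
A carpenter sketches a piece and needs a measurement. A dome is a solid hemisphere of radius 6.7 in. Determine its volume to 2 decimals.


Shape: hemisphere (half of a sphere)
Radius r = 6.7 in
Formula: V = (1/2) * (4/3) * pi * r^3 = (2/3) * pi * r^3
r^3 = 300.763
(2/3) * 300.763 = 200.508667
V = 200.508667 * pi
V = 629.92
629.92 in^3


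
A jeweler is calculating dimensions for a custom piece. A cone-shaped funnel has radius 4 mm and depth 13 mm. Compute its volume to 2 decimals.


Shape: cone
Radius r = 4 mm, Height h = 13 mm
Formula: V = (1/3) * pi * r^2 * h
r^2 = 16
pi * r^2 * h = pi * 16 * 13 = 208 * pi
V = 208 * pi / 3
V = 217.82
217.82 mm^3


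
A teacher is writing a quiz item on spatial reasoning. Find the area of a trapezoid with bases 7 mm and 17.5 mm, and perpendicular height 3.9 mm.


Shape: trapezoid
Parallel sides a = 7 mm, b = 17.5 mm; Height h = 3.9 mm
Formula: A = (a + b) * h / 2
a + b = 7 + 17.5 = 24.5
A = 24.5 * 3.9 / 2
A = 95.55 / 2
A = 47.775
47.775 mm^2


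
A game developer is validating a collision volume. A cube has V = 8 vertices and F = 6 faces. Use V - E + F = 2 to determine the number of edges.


Polyhedron: cube
Euler's formula for convex polyhedra: V - E + F = 2
Given: V = 8 vertices and F = 6 faces
Solve for E:
E = V + F - 2 = 8 + 6 - 2 = 12
12 edges


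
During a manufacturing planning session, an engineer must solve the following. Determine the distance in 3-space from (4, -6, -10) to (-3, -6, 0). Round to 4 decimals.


3D distance between two points
P1 = (4, -6, -10), P2 = (-3, -6, 0)
Formula: d = sqrt((x2-x1)^2 + (y2-y1)^2 + (z2-z1)^2)
dx = -3 - 4 = -7
dy = -6 - -6 = 0
dz = 0 - -10 = 10
dx^2 + dy^2 + dz^2 = 49 + 0 + 100 = 149
d = sqrt(149)
d = 12.2066
12.2066 units


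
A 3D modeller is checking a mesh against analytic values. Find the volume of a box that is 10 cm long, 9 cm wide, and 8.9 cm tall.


Shape: rectangular prism
l = 10 cm, w = 9 cm, h = 8.9 cm
Formula: V = l * w * h
V = 10 * 9 * 8.9
V = 90 * 8.9
V = 801
801 cm^3


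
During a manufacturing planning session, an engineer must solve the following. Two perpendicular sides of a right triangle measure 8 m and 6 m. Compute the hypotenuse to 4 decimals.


Shape: right triangle
Legs a = 8 m, b = 6 m
Formula: c = sqrt(a^2 + b^2)
a^2 = 64, b^2 = 36
a^2 + b^2 = 100
c = sqrt(100)
c = 10.0
10 m


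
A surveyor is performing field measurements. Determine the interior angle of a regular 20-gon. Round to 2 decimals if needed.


Shape: regular icosagon (20 sides)
Formula: interior angle = (n - 2) * 180 / n
(n - 2) = 18
(n - 2) * 180 = 3240
angle = 3240 / 20
angle = 162
162 degrees


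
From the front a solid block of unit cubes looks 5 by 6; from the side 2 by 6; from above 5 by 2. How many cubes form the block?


Orthographic views of a solid rectangular block:
Front view 5 x 6 -> length = 5, height = 6
Side view 2 x 6 -> width = 2, height = 6 (consistent)
Top view 5 x 2 -> confirms length = 5, width = 2
The block is 5 x 2 x 6.
Total unit cubes = 5 * 2 * 6 = 60
60 unit cubes


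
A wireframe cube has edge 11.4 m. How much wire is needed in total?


Shape: cube
Side s = 11.4 m
A cube has 12 edges, all equal.
Formula: total edge length = 12 * s
Total = 12 * 11.4
Total = 136.8
136.8 m


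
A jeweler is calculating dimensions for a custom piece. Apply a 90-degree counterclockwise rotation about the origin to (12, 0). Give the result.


Transformation: rotation about the origin
Original point: (12, 0)
Rule for 90 deg counterclockwise: (x, y) -> (-y, x)
Apply: (12, 0) -> (0, 12)
(0, 12)


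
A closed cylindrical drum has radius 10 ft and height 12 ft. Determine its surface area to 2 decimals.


Shape: closed cylinder
Radius r = 10 ft, Height h = 12 ft
Formula: SA = 2*pi*r^2 + 2*pi*r*h = 2*pi*r*(r + h)
r + h = 22
2 * r * (r + h) = 2 * 10 * 22 = 440
SA = 440 * pi
SA = 1382.3
1382.3 ft^2


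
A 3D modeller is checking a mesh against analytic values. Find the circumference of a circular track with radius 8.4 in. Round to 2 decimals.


Shape: circle
Radius r = 8.4 in
Formula: C = 2 * pi * r
C = 2 * pi * 8.4
C = 16.8 * pi
C = 52.78
52.78 in


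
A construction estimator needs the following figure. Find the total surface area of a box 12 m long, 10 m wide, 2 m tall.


Shape: rectangular prism
l = 12 m, w = 10 m, h = 2 m
Formula: SA = 2(lw + lh + wh)
lw = 120, lh = 24, wh = 20
lw + lh + wh = 164
SA = 2 * 164
SA = 328
328 m^2


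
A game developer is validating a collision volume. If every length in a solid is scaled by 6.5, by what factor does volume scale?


Linear scale factor k = 6.5
Rule: under a linear scaling by k, volumes scale by k^3.
k^3 = 6.5 * 6.5 * 6.5
k^3 = 42.25 * 6.5
k^3 = 274.625
Volume scales by a factor of 274.625.
274.625 (dimensionless)


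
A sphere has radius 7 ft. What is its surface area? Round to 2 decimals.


Shape: sphere
Radius r = 7 ft
Formula: SA = 4 * pi * r^2
r^2 = 49
SA = 4 * pi * 49
SA = 196 * pi
SA = 615.75
615.75 ft^2


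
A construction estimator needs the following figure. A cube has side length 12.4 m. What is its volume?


Shape: cube
Side s = 12.4 m
Formula: V = s^3
V = 12.4 * 12.4 * 12.4
V = 153.76 * 12.4
V = 1906.624
1906.624 m^3


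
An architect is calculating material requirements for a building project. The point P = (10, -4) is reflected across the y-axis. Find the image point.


Transformation: reflection
Original point: (10, -4)
Rule for reflection over the y-axis: (x, y) -> (-x, y)
Apply: (10, -4) -> (-10, -4)
(-10, -4)


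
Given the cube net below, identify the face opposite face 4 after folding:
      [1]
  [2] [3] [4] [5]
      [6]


Net: cross layout. Take square 3 as the base (bottom).
Fold the four squares in the horizontal row up around 3: 2 -> left, 4 -> right, 5 wraps to the top.
Fold 1 and 6 up from 3: 1 -> back, 6 -> front.
Opposite pairs are therefore: (1, 6), (2, 4), (3, 5).
Face 4 is opposite face 2.
face 2


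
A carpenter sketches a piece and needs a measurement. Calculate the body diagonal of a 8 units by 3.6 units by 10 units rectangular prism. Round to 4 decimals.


Shape: rectangular box (space diagonal)
l = 8 units, w = 3.6 units, h = 10 units
Visualize: the diagonal of the base, then a right triangle with that diagonal and the height.
Formula: d = sqrt(l^2 + w^2 + h^2)
l^2 + w^2 + h^2 = 64 + 12.96 + 100 = 176.96
d = sqrt(176.96)
d = 13.3026
13.3026 units


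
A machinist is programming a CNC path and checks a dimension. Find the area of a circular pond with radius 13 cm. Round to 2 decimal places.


Shape: circle
Radius r = 13 cm
Formula: A = pi * r^2
r^2 = 13^2 = 169
A = pi * 169
A = 530.93
530.93 cm^2


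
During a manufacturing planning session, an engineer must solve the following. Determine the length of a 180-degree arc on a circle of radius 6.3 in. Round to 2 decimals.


Shape: circular arc
Radius r = 6.3 in, Angle = 180 degrees
Formula: L = (angle/360) * 2 * pi * r
2 * pi * r = 12.6 * pi
L = (180/360) * 12.6 * pi
L = 6.3 * pi
L = 19.79
19.79 in


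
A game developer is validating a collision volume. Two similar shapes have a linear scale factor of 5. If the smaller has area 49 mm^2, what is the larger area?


Linear scale factor k = 5
Original area = 49 mm^2
Rule: under a linear scaling by k, areas scale by k^2.
k^2 = 5^2 = 25
New area = 49 * 25
New area = 1225
1225 mm^2


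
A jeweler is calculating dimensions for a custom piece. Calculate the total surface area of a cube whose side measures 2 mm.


Shape: cube
Side s = 2 mm
A cube has 6 square faces.
Formula: SA = 6 * s^2
s^2 = 4
SA = 6 * 4
SA = 24
24 mm^2


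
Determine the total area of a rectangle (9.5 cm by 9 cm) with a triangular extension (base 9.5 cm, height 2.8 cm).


Composite shape: rectangle + triangle
Rectangle area = 9.5 * 9 = 85.5
Triangle area = 0.5 * 9.5 * 2.8 = 13.3
Total = 85.5 + 13.3
Total = 98.8
98.8 cm^2


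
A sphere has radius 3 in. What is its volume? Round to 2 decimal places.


Shape: sphere
Radius r = 3 in
Formula: V = (4/3) * pi * r^3
r^3 = 27
(4/3) * 27 = 36
V = 36 * pi
V = 113.1
113.1 in^3


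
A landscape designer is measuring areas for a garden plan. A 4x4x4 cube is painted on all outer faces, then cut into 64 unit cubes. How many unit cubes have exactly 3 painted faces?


Large cube: 4 x 4 x 4, cut into unit cubes.
Cubes with 3 painted faces are at the corners. A cube always has 8 corners.
Count = 8
8 unit cubes


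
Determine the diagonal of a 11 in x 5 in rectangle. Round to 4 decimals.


Shape: rectangle (diagonal via Pythagoras)
Sides: 11 in and 5 in
Formula: d = sqrt(l^2 + w^2)
l^2 = 121, w^2 = 25
l^2 + w^2 = 146
d = sqrt(146)
d = 12.083
12.083 in


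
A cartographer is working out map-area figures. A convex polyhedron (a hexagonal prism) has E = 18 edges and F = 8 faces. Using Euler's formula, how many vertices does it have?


Polyhedron: hexagonal prism
Euler's formula for convex polyhedra: V - E + F = 2
Given: E = 18 edges and F = 8 faces
Solve for V:
V = 2 + E - F = 2 + 18 - 8 = 12
12 vertices


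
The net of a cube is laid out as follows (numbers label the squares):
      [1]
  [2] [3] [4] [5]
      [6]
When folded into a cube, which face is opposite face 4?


Net: cross layout. Take square 3 as the base (bottom).
Fold the four squares in the horizontal row up around 3: 2 -> left, 4 -> right, 5 wraps to the top.
Fold 1 and 6 up from 3: 1 -> back, 6 -> front.
Opposite pairs are therefore: (1, 6), (2, 4), (3, 5).
Face 4 is opposite face 2.
face 2


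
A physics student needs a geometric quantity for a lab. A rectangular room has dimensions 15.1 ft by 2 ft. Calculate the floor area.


Shape: rectangle
Length l = 15.1 ft, Width w = 2 ft
Formula: A = l * w
A = 15.1 * 2
A = 30.2
30.2 ft^2


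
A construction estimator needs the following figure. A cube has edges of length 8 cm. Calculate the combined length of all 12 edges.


Shape: cube
Side s = 8 cm
A cube has 12 edges, all equal.
Formula: total edge length = 12 * s
Total = 12 * 8
Total = 96
96 cm


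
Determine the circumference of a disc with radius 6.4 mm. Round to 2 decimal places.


Shape: circle
Radius r = 6.4 mm
Formula: C = 2 * pi * r
C = 2 * pi * 6.4
C = 12.8 * pi
C = 40.21
40.21 mm


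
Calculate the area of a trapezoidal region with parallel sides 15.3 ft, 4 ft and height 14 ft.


Shape: trapezoid
Parallel sides a = 15.3 ft, b = 4 ft; Height h = 14 ft
Formula: A = (a + b) * h / 2
a + b = 15.3 + 4 = 19.3
A = 19.3 * 14 / 2
A = 270.2 / 2
A = 135.1
135.1 ft^2


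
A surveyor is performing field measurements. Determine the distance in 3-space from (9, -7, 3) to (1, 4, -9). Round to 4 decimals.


3D distance between two points
P1 = (9, -7, 3), P2 = (1, 4, -9)
Formula: d = sqrt((x2-x1)^2 + (y2-y1)^2 + (z2-z1)^2)
dx = 1 - 9 = -8
dy = 4 - -7 = 11
dz = -9 - 3 = -12
dx^2 + dy^2 + dz^2 = 64 + 121 + 144 = 329
d = sqrt(329)
d = 18.1384
18.1384 units


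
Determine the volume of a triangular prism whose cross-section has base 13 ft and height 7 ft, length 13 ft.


Shape: triangular prism
Triangle base = 13 ft, triangle height = 7 ft, prism length L = 13 ft
Formula: V = (1/2 * b * h_tri) * L
Cross-section area = 0.5 * 13 * 7 = 45.5
V = 45.5 * 13
V = 591.5
591.5 ft^3


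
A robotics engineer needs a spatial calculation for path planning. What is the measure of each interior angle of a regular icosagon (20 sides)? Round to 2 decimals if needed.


Shape: regular icosagon (20 sides)
Formula: interior angle = (n - 2) * 180 / n
(n - 2) = 18
(n - 2) * 180 = 3240
angle = 3240 / 20
angle = 162
162 degrees


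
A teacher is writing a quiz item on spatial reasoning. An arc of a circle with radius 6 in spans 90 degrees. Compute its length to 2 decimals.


Shape: circular arc
Radius r = 6 in, Angle = 90 degrees
Formula: L = (angle/360) * 2 * pi * r
2 * pi * r = 12 * pi
L = (90/360) * 12 * pi
L = 3 * pi
L = 9.42
9.42 in


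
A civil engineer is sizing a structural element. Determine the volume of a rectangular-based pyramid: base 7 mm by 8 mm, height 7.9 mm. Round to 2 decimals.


Shape: rectangular pyramid
Base: 7 mm x 8 mm, Height h = 7.9 mm
Formula: V = (1/3) * base_area * h
base_area = 7 * 8 = 56
base_area * h = 56 * 7.9 = 442.4
V = 442.4 / 3
V = 147.47
147.47 mm^3


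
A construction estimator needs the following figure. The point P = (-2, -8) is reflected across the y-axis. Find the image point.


Transformation: reflection
Original point: (-2, -8)
Rule for reflection over the y-axis: (x, y) -> (-x, y)
Apply: (-2, -8) -> (2, -8)
(2, -8)


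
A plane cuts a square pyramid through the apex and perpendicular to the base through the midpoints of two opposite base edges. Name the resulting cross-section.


Solid: square pyramid
Cutting plane: through the apex and perpendicular to the base through the midpoints of two opposite base edges
Visualize the intersection of the plane with the solid's surface.
The boundary of the cut region is a isosceles triangle.
isosceles triangle


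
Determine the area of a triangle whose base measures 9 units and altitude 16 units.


Shape: triangle
Base b = 9 units, Height h = 16 units
Formula: A = (1/2) * b * h
A = 0.5 * 9 * 16
A = 0.5 * 144
A = 72
72 units^2


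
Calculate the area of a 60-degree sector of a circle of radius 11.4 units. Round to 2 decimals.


Shape: circular sector
Radius r = 11.4 units, Angle = 60 degrees
Formula: A = (angle/360) * pi * r^2
r^2 = 129.96
Fraction of circle = 60/360
A = (60/360) * pi * 129.96
A = 21.66 * pi
A = 68.05
68.05 units^2


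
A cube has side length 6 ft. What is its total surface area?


Shape: cube
Side s = 6 ft
A cube has 6 square faces.
Formula: SA = 6 * s^2
s^2 = 36
SA = 6 * 36
SA = 216
216 ft^2


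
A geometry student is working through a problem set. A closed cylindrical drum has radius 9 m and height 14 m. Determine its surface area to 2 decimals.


Shape: closed cylinder
Radius r = 9 m, Height h = 14 m
Formula: SA = 2*pi*r^2 + 2*pi*r*h = 2*pi*r*(r + h)
r + h = 23
2 * r * (r + h) = 2 * 9 * 23 = 414
SA = 414 * pi
SA = 1300.62
1300.62 m^2


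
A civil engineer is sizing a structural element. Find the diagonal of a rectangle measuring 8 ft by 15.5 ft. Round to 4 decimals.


Shape: rectangle (diagonal via Pythagoras)
Sides: 8 ft and 15.5 ft
Formula: d = sqrt(l^2 + w^2)
l^2 = 64, w^2 = 240.25
l^2 + w^2 = 304.25
d = sqrt(304.25)
d = 17.4428
17.4428 ft


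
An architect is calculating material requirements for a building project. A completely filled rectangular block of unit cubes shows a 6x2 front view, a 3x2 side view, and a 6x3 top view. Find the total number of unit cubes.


Orthographic views of a solid rectangular block:
Front view 6 x 2 -> length = 6, height = 2
Side view 3 x 2 -> width = 3, height = 2 (consistent)
Top view 6 x 3 -> confirms length = 6, width = 3
The block is 6 x 3 x 2.
Total unit cubes = 6 * 3 * 2 = 36
36 unit cubes


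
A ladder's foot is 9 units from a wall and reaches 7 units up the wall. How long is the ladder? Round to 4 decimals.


Shape: right triangle
Legs a = 9 units, b = 7 units
Formula: c = sqrt(a^2 + b^2)
a^2 = 81, b^2 = 49
a^2 + b^2 = 130
c = sqrt(130)
c = 11.4018
11.4018 units


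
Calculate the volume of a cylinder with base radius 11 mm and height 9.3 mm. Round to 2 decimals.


Shape: cylinder
Radius r = 11 mm, Height h = 9.3 mm
Formula: V = pi * r^2 * h
r^2 = 121
V = pi * 121 * 9.3
V = 1125.3 * pi
V = 3535.23
3535.23 mm^3


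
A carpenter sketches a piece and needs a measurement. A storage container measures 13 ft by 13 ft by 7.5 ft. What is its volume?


Shape: rectangular prism
l = 13 ft, w = 13 ft, h = 7.5 ft
Formula: V = l * w * h
V = 13 * 13 * 7.5
V = 169 * 7.5
V = 1267.5
1267.5 ft^3


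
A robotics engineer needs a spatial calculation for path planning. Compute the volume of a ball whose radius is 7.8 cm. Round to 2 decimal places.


Shape: sphere
Radius r = 7.8 cm
Formula: V = (4/3) * pi * r^3
r^3 = 474.552
(4/3) * 474.552 = 632.736
V = 632.736 * pi
V = 1987.8
1987.8 cm^3


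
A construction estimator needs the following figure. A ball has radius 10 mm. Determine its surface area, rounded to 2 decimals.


Shape: sphere
Radius r = 10 mm
Formula: SA = 4 * pi * r^2
r^2 = 100
SA = 4 * pi * 100
SA = 400 * pi
SA = 1256.64
1256.64 mm^2


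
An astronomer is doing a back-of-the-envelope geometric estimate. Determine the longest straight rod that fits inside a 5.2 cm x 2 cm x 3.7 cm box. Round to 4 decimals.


Shape: rectangular box (space diagonal)
l = 5.2 cm, w = 2 cm, h = 3.7 cm
Visualize: the diagonal of the base, then a right triangle with that diagonal and the height.
Formula: d = sqrt(l^2 + w^2 + h^2)
l^2 + w^2 + h^2 = 27.04 + 4 + 13.69 = 44.73
d = sqrt(44.73)
d = 6.688
6.688 cm


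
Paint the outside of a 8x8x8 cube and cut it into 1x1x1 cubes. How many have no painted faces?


Large cube: 8 x 8 x 8, cut into unit cubes.
n = 8, so n - 2 = 6
Unpainted cubes form the interior (n - 2)^3 block.
(n - 2)^3 = 6^3 = 216
216 unit cubes


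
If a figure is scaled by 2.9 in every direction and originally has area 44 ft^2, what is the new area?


Linear scale factor k = 2.9
Original area = 44 ft^2
Rule: under a linear scaling by k, areas scale by k^2.
k^2 = 2.9^2 = 8.41
New area = 44 * 8.41
New area = 370.04
370.04 ft^2


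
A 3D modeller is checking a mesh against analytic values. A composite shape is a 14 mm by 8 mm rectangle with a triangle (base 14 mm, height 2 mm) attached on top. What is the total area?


Composite shape: rectangle + triangle
Rectangle area = 14 * 8 = 112
Triangle area = 0.5 * 14 * 2 = 14
Total = 112 + 14
Total = 126
126 mm^2


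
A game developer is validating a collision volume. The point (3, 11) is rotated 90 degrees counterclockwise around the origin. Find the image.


Transformation: rotation about the origin
Original point: (3, 11)
Rule for 90 deg counterclockwise: (x, y) -> (-y, x)
Apply: (3, 11) -> (-11, 3)
(-11, 3)


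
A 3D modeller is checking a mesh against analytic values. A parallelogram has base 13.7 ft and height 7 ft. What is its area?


Shape: parallelogram
Base b = 13.7 ft, Height h = 7 ft
Formula: A = b * h
A = 13.7 * 7
A = 95.9
95.9 ft^2


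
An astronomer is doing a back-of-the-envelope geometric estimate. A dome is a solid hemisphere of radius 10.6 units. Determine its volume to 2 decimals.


Shape: hemisphere (half of a sphere)
Radius r = 10.6 units
Formula: V = (1/2) * (4/3) * pi * r^3 = (2/3) * pi * r^3
r^3 = 1191.016
(2/3) * 1191.016 = 794.010667
V = 794.010667 * pi
V = 2494.46
2494.46 units^3


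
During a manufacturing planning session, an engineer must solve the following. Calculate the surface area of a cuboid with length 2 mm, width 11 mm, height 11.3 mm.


Shape: rectangular prism
l = 2 mm, w = 11 mm, h = 11.3 mm
Formula: SA = 2(lw + lh + wh)
lw = 22, lh = 22.6, wh = 124.3
lw + lh + wh = 168.9
SA = 2 * 168.9
SA = 337.8
337.8 mm^2


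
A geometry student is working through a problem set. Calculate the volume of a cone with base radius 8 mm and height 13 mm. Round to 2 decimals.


Shape: cone
Radius r = 8 mm, Height h = 13 mm
Formula: V = (1/3) * pi * r^2 * h
r^2 = 64
pi * r^2 * h = pi * 64 * 13 = 832 * pi
V = 832 * pi / 3
V = 871.27
871.27 mm^3


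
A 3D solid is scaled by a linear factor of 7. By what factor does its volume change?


Linear scale factor k = 7
Rule: under a linear scaling by k, volumes scale by k^3.
k^3 = 7 * 7 * 7
k^3 = 49 * 7
k^3 = 343
Volume scales by a factor of 343.
343 (dimensionless)


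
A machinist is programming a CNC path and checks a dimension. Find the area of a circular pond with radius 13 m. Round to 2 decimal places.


Shape: circle
Radius r = 13 m
Formula: A = pi * r^2
r^2 = 13^2 = 169
A = pi * 169
A = 530.93
530.93 m^2


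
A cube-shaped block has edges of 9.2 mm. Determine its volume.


Shape: cube
Side s = 9.2 mm
Formula: V = s^3
V = 9.2 * 9.2 * 9.2
V = 84.64 * 9.2
V = 778.688
778.688 mm^3


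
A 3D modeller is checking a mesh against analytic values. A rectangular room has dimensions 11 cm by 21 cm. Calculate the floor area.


Shape: rectangle
Length l = 11 cm, Width w = 21 cm
Formula: A = l * w
A = 11 * 21
A = 231
231 cm^2


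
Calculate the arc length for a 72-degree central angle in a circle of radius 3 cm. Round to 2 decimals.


Shape: circular arc
Radius r = 3 cm, Angle = 72 degrees
Formula: L = (angle/360) * 2 * pi * r
2 * pi * r = 6 * pi
L = (72/360) * 6 * pi
L = 1.2 * pi
L = 3.77
3.77 cm


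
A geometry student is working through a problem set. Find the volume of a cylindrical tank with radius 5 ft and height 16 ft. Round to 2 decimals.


Shape: cylinder
Radius r = 5 ft, Height h = 16 ft
Formula: V = pi * r^2 * h
r^2 = 25
V = pi * 25 * 16
V = 400 * pi
V = 1256.64
1256.64 ft^3


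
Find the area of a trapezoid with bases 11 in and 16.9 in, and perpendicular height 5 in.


Shape: trapezoid
Parallel sides a = 11 in, b = 16.9 in; Height h = 5 in
Formula: A = (a + b) * h / 2
a + b = 11 + 16.9 = 27.9
A = 27.9 * 5 / 2
A = 139.5 / 2
A = 69.75
69.75 in^2


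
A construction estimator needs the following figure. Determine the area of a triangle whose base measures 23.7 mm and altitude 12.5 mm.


Shape: triangle
Base b = 23.7 mm, Height h = 12.5 mm
Formula: A = (1/2) * b * h
A = 0.5 * 23.7 * 12.5
A = 0.5 * 296.25
A = 148.125
148.125 mm^2


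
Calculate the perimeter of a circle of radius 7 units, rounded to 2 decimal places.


Shape: circle
Radius r = 7 units
Formula: C = 2 * pi * r
C = 2 * pi * 7
C = 14 * pi
C = 43.98
43.98 units


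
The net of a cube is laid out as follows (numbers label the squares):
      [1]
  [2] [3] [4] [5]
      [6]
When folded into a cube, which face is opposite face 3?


Net: cross layout. Take square 3 as the base (bottom).
Fold the four squares in the horizontal row up around 3: 2 -> left, 4 -> right, 5 wraps to the top.
Fold 1 and 6 up from 3: 1 -> back, 6 -> front.
Opposite pairs are therefore: (1, 6), (2, 4), (3, 5).
Face 3 is opposite face 5.
face 5


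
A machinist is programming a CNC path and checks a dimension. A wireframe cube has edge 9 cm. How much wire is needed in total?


Shape: cube
Side s = 9 cm
A cube has 12 edges, all equal.
Formula: total edge length = 12 * s
Total = 12 * 9
Total = 108
108 cm


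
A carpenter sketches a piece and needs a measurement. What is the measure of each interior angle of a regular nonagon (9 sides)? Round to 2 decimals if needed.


Shape: regular nonagon (9 sides)
Formula: interior angle = (n - 2) * 180 / n
(n - 2) = 7
(n - 2) * 180 = 1260
angle = 1260 / 9
angle = 140
140 degrees


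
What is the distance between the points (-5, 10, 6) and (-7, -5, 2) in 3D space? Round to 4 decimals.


3D distance between two points
P1 = (-5, 10, 6), P2 = (-7, -5, 2)
Formula: d = sqrt((x2-x1)^2 + (y2-y1)^2 + (z2-z1)^2)
dx = -7 - -5 = -2
dy = -5 - 10 = -15
dz = 2 - 6 = -4
dx^2 + dy^2 + dz^2 = 4 + 225 + 16 = 245
d = sqrt(245)
d = 15.6525
15.6525 units


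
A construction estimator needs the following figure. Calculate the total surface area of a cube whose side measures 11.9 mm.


Shape: cube
Side s = 11.9 mm
A cube has 6 square faces.
Formula: SA = 6 * s^2
s^2 = 141.61
SA = 6 * 141.61
SA = 849.66
849.66 mm^2


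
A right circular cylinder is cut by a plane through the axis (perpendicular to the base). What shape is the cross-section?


Solid: right circular cylinder
Cutting plane: through the axis (perpendicular to the base)
Visualize the intersection of the plane with the solid's surface.
The boundary of the cut region is a rectangle.
rectangle


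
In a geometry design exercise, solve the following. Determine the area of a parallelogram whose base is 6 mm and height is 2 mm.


Shape: parallelogram
Base b = 6 mm, Height h = 2 mm
Formula: A = b * h
A = 6 * 2
A = 12
12 mm^2


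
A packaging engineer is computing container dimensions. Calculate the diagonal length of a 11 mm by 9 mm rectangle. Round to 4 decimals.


Shape: rectangle (diagonal via Pythagoras)
Sides: 11 mm and 9 mm
Formula: d = sqrt(l^2 + w^2)
l^2 = 121, w^2 = 81
l^2 + w^2 = 202
d = sqrt(202)
d = 14.2127
14.2127 mm


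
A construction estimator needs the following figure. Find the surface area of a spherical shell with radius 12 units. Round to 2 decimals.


Shape: sphere
Radius r = 12 units
Formula: SA = 4 * pi * r^2
r^2 = 144
SA = 4 * pi * 144
SA = 576 * pi
SA = 1809.56
1809.56 units^2


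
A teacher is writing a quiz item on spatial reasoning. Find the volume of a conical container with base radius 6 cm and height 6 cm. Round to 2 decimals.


Shape: cone
Radius r = 6 cm, Height h = 6 cm
Formula: V = (1/3) * pi * r^2 * h
r^2 = 36
pi * r^2 * h = pi * 36 * 6 = 216 * pi
V = 216 * pi / 3
V = 226.19
226.19 cm^3


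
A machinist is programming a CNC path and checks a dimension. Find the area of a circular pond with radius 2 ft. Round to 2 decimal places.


Shape: circle
Radius r = 2 ft
Formula: A = pi * r^2
r^2 = 2^2 = 4
A = pi * 4
A = 12.57
12.57 ft^2


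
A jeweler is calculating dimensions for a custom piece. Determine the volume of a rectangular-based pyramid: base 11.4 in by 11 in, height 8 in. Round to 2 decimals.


Shape: rectangular pyramid
Base: 11.4 in x 11 in, Height h = 8 in
Formula: V = (1/3) * base_area * h
base_area = 11.4 * 11 = 125.4
base_area * h = 125.4 * 8 = 1003.2
V = 1003.2 / 3
V = 334.4
334.4 in^3


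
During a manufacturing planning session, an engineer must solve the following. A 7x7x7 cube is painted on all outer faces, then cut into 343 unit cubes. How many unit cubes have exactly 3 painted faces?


Large cube: 7 x 7 x 7, cut into unit cubes.
Cubes with 3 painted faces are at the corners. A cube always has 8 corners.
Count = 8
8 unit cubes


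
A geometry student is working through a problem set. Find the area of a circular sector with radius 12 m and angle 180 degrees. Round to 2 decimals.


Shape: circular sector
Radius r = 12 m, Angle = 180 degrees
Formula: A = (angle/360) * pi * r^2
r^2 = 144
Fraction of circle = 180/360
A = (180/360) * pi * 144
A = 72 * pi
A = 226.19
226.19 m^2


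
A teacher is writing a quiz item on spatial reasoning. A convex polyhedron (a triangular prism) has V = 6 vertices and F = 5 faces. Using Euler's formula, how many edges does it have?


Polyhedron: triangular prism
Euler's formula for convex polyhedra: V - E + F = 2
Given: V = 6 vertices and F = 5 faces
Solve for E:
E = V + F - 2 = 6 + 5 - 2 = 9
9 edges


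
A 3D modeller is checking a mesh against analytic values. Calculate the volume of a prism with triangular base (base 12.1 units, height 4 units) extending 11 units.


Shape: triangular prism
Triangle base = 12.1 units, triangle height = 4 units, prism length L = 11 units
Formula: V = (1/2 * b * h_tri) * L
Cross-section area = 0.5 * 12.1 * 4 = 24.2
V = 24.2 * 11
V = 266.2
266.2 units^3


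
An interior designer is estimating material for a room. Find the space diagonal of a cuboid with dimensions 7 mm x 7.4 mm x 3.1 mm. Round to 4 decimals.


Shape: rectangular box (space diagonal)
l = 7 mm, w = 7.4 mm, h = 3.1 mm
Visualize: the diagonal of the base, then a right triangle with that diagonal and the height.
Formula: d = sqrt(l^2 + w^2 + h^2)
l^2 + w^2 + h^2 = 49 + 54.76 + 9.61 = 113.37
d = sqrt(113.37)
d = 10.6475
10.6475 mm


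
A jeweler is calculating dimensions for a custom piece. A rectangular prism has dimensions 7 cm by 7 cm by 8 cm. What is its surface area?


Shape: rectangular prism
l = 7 cm, w = 7 cm, h = 8 cm
Formula: SA = 2(lw + lh + wh)
lw = 49, lh = 56, wh = 56
lw + lh + wh = 161
SA = 2 * 161
SA = 322
322 cm^2


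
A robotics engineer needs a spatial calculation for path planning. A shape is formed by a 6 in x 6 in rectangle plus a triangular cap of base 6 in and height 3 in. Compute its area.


Composite shape: rectangle + triangle
Rectangle area = 6 * 6 = 36
Triangle area = 0.5 * 6 * 3 = 9
Total = 36 + 9
Total = 45
45 in^2


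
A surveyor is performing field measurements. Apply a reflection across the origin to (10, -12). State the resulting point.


Transformation: reflection
Original point: (10, -12)
Rule for reflection through the origin: (x, y) -> (-x, -y)
Apply: (10, -12) -> (-10, 12)
(-10, 12)


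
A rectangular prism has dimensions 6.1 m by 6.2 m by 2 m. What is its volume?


Shape: rectangular prism
l = 6.1 m, w = 6.2 m, h = 2 m
Formula: V = l * w * h
V = 6.1 * 6.2 * 2
V = 37.82 * 2
V = 75.64
75.64 m^3


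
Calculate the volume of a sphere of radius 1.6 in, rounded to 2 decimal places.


Shape: sphere
Radius r = 1.6 in
Formula: V = (4/3) * pi * r^3
r^3 = 4.096
(4/3) * 4.096 = 5.461333
V = 5.461333 * pi
V = 17.16
17.16 in^3


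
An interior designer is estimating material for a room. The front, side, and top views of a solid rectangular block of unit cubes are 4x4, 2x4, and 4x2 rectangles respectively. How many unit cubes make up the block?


Orthographic views of a solid rectangular block:
Front view 4 x 4 -> length = 4, height = 4
Side view 2 x 4 -> width = 2, height = 4 (consistent)
Top view 4 x 2 -> confirms length = 4, width = 2
The block is 4 x 2 x 4.
Total unit cubes = 4 * 2 * 4 = 32
32 unit cubes


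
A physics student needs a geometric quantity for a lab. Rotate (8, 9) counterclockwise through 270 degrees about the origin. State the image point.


Transformation: rotation about the origin
Original point: (8, 9)
Rule for 270 deg counterclockwise: (x, y) -> (y, -x)
Apply: (8, 9) -> (9, -8)
(9, -8)


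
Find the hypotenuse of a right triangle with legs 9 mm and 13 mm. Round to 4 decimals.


Shape: right triangle
Legs a = 9 mm, b = 13 mm
Formula: c = sqrt(a^2 + b^2)
a^2 = 81, b^2 = 169
a^2 + b^2 = 250
c = sqrt(250)
c = 15.8114
15.8114 mm


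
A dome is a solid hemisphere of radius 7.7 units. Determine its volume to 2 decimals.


Shape: hemisphere (half of a sphere)
Radius r = 7.7 units
Formula: V = (1/2) * (4/3) * pi * r^3 = (2/3) * pi * r^3
r^3 = 456.533
(2/3) * 456.533 = 304.355333
V = 304.355333 * pi
V = 956.16
956.16 units^3


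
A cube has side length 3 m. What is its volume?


Shape: cube
Side s = 3 m
Formula: V = s^3
V = 3 * 3 * 3
V = 9 * 3
V = 27
27 m^3


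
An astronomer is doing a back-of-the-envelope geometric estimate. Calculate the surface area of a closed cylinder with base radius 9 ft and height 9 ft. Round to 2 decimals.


Shape: closed cylinder
Radius r = 9 ft, Height h = 9 ft
Formula: SA = 2*pi*r^2 + 2*pi*r*h = 2*pi*r*(r + h)
r + h = 18
2 * r * (r + h) = 2 * 9 * 18 = 324
SA = 324 * pi
SA = 1017.88
1017.88 ft^2


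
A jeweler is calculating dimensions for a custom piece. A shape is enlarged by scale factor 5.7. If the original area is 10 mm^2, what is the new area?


Linear scale factor k = 5.7
Original area = 10 mm^2
Rule: under a linear scaling by k, areas scale by k^2.
k^2 = 5.7^2 = 32.49
New area = 10 * 32.49
New area = 324.9
324.9 mm^2


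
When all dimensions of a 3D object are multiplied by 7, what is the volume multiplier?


Linear scale factor k = 7
Rule: under a linear scaling by k, volumes scale by k^3.
k^3 = 7 * 7 * 7
k^3 = 49 * 7
k^3 = 343
Volume scales by a factor of 343.
343 (dimensionless)


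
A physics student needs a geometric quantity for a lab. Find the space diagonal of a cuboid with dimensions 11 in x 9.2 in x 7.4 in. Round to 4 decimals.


Shape: rectangular box (space diagonal)
l = 11 in, w = 9.2 in, h = 7.4 in
Visualize: the diagonal of the base, then a right triangle with that diagonal and the height.
Formula: d = sqrt(l^2 + w^2 + h^2)
l^2 + w^2 + h^2 = 121 + 84.64 + 54.76 = 260.4
d = sqrt(260.4)
d = 16.1369
16.1369 in


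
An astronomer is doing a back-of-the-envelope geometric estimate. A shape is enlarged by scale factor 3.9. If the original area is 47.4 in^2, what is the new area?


Linear scale factor k = 3.9
Original area = 47.4 in^2
Rule: under a linear scaling by k, areas scale by k^2.
k^2 = 3.9^2 = 15.21
New area = 47.4 * 15.21
New area = 720.954
720.954 in^2


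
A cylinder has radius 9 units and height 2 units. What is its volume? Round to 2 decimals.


Shape: cylinder
Radius r = 9 units, Height h = 2 units
Formula: V = pi * r^2 * h
r^2 = 81
V = pi * 81 * 2
V = 162 * pi
V = 508.94
508.94 units^3


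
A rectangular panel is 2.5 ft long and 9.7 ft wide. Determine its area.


Shape: rectangle
Length l = 2.5 ft, Width w = 9.7 ft
Formula: A = l * w
A = 2.5 * 9.7
A = 24.25
24.25 ft^2


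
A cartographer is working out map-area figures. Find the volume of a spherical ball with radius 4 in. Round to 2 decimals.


Shape: sphere
Radius r = 4 in
Formula: V = (4/3) * pi * r^3
r^3 = 64
(4/3) * 64 = 85.333333
V = 85.333333 * pi
V = 268.08
268.08 in^3


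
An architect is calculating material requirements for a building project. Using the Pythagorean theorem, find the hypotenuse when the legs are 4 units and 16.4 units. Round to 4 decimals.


Shape: right triangle
Legs a = 4 units, b = 16.4 units
Formula: c = sqrt(a^2 + b^2)
a^2 = 16, b^2 = 268.96
a^2 + b^2 = 284.96
c = sqrt(284.96)
c = 16.8808
16.8808 units


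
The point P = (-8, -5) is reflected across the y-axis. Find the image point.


Transformation: reflection
Original point: (-8, -5)
Rule for reflection over the y-axis: (x, y) -> (-x, y)
Apply: (-8, -5) -> (8, -5)
(8, -5)


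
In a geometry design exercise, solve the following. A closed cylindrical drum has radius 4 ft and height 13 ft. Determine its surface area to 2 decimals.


Shape: closed cylinder
Radius r = 4 ft, Height h = 13 ft
Formula: SA = 2*pi*r^2 + 2*pi*r*h = 2*pi*r*(r + h)
r + h = 17
2 * r * (r + h) = 2 * 4 * 17 = 136
SA = 136 * pi
SA = 427.26
427.26 ft^2


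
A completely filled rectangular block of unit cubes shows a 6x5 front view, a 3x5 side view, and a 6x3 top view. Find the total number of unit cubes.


Orthographic views of a solid rectangular block:
Front view 6 x 5 -> length = 6, height = 5
Side view 3 x 5 -> width = 3, height = 5 (consistent)
Top view 6 x 3 -> confirms length = 6, width = 3
The block is 6 x 3 x 5.
Total unit cubes = 6 * 3 * 5 = 90
90 unit cubes


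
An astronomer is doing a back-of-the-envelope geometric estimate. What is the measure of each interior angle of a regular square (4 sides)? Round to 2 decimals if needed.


Shape: regular square (4 sides)
Formula: interior angle = (n - 2) * 180 / n
(n - 2) = 2
(n - 2) * 180 = 360
angle = 360 / 4
angle = 90
90 degrees


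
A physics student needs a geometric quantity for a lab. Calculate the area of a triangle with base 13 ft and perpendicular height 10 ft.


Shape: triangle
Base b = 13 ft, Height h = 10 ft
Formula: A = (1/2) * b * h
A = 0.5 * 13 * 10
A = 0.5 * 130
A = 65
65 ft^2


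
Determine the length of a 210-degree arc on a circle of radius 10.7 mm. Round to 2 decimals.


Shape: circular arc
Radius r = 10.7 mm, Angle = 210 degrees
Formula: L = (angle/360) * 2 * pi * r
2 * pi * r = 21.4 * pi
L = (210/360) * 21.4 * pi
L = 12.483333 * pi
L = 39.22
39.22 mm


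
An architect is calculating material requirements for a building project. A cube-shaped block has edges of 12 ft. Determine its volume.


Shape: cube
Side s = 12 ft
Formula: V = s^3
V = 12 * 12 * 12
V = 144 * 12
V = 1728
1728 ft^3


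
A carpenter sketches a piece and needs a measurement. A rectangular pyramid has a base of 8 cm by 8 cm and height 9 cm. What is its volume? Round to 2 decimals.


Shape: rectangular pyramid
Base: 8 cm x 8 cm, Height h = 9 cm
Formula: V = (1/3) * base_area * h
base_area = 8 * 8 = 64
base_area * h = 64 * 9 = 576
V = 576 / 3
V = 192
192 cm^3


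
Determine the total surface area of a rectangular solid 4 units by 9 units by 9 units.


Shape: rectangular prism
l = 4 units, w = 9 units, h = 9 units
Formula: SA = 2(lw + lh + wh)
lw = 36, lh = 36, wh = 81
lw + lh + wh = 153
SA = 2 * 153
SA = 306
306 units^2


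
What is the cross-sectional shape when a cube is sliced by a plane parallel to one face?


Solid: cube
Cutting plane: parallel to one face
Visualize the intersection of the plane with the solid's surface.
The boundary of the cut region is a square.
square


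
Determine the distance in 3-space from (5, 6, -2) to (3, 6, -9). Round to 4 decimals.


3D distance between two points
P1 = (5, 6, -2), P2 = (3, 6, -9)
Formula: d = sqrt((x2-x1)^2 + (y2-y1)^2 + (z2-z1)^2)
dx = 3 - 5 = -2
dy = 6 - 6 = 0
dz = -9 - -2 = -7
dx^2 + dy^2 + dz^2 = 4 + 0 + 49 = 53
d = sqrt(53)
d = 7.2801
7.2801 units


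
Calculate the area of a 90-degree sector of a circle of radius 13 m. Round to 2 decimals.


Shape: circular sector
Radius r = 13 m, Angle = 90 degrees
Formula: A = (angle/360) * pi * r^2
r^2 = 169
Fraction of circle = 90/360
A = (90/360) * pi * 169
A = 42.25 * pi
A = 132.73
132.73 m^2


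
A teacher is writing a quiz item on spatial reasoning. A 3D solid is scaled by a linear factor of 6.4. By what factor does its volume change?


Linear scale factor k = 6.4
Rule: under a linear scaling by k, volumes scale by k^3.
k^3 = 6.4 * 6.4 * 6.4
k^3 = 40.96 * 6.4
k^3 = 262.144
Volume scales by a factor of 262.144.
262.144 (dimensionless)


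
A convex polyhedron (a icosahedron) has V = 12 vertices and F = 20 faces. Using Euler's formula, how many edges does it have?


Polyhedron: icosahedron
Euler's formula for convex polyhedra: V - E + F = 2
Given: V = 12 vertices and F = 20 faces
Solve for E:
E = V + F - 2 = 12 + 20 - 2 = 30
30 edges


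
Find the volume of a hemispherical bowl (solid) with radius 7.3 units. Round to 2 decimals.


Shape: hemisphere (half of a sphere)
Radius r = 7.3 units
Formula: V = (1/2) * (4/3) * pi * r^3 = (2/3) * pi * r^3
r^3 = 389.017
(2/3) * 389.017 = 259.344667
V = 259.344667 * pi
V = 814.76
814.76 units^3


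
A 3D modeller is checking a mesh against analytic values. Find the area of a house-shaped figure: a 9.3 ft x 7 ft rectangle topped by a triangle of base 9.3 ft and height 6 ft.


Composite shape: rectangle + triangle
Rectangle area = 9.3 * 7 = 65.1
Triangle area = 0.5 * 9.3 * 6 = 27.9
Total = 65.1 + 27.9
Total = 93
93 ft^2


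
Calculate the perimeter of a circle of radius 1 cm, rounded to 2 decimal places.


Shape: circle
Radius r = 1 cm
Formula: C = 2 * pi * r
C = 2 * pi * 1
C = 2 * pi
C = 6.28
6.28 cm


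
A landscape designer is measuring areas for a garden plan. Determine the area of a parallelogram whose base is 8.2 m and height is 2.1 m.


Shape: parallelogram
Base b = 8.2 m, Height h = 2.1 m
Formula: A = b * h
A = 8.2 * 2.1
A = 17.22
17.22 m^2


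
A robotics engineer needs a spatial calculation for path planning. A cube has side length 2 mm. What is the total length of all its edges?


Shape: cube
Side s = 2 mm
A cube has 12 edges, all equal.
Formula: total edge length = 12 * s
Total = 12 * 2
Total = 24
24 mm


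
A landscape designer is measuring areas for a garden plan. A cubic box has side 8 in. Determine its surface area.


Shape: cube
Side s = 8 in
A cube has 6 square faces.
Formula: SA = 6 * s^2
s^2 = 64
SA = 6 * 64
SA = 384
384 in^2
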